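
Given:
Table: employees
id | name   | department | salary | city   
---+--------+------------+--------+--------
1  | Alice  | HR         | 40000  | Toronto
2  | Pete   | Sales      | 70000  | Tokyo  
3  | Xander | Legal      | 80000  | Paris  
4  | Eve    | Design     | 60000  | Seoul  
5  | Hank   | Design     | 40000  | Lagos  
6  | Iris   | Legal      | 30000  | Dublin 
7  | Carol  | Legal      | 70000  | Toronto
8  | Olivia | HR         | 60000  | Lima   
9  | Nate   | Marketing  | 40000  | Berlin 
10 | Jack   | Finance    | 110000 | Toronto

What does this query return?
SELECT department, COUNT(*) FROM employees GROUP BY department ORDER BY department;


Assigning each row to its department group:
  Alice -> HR
  Pete -> Sales
  Xander -> Legal
  Eve -> Design
  Hank -> Design
  Iris -> Legal
  Carol -> Legal
  Olivia -> HR
  Nate -> Marketing
  Jack -> Finance


6 groups:
Design, 2
Finance, 1
HR, 2
Legal, 3
Marketing, 1
Sales, 1


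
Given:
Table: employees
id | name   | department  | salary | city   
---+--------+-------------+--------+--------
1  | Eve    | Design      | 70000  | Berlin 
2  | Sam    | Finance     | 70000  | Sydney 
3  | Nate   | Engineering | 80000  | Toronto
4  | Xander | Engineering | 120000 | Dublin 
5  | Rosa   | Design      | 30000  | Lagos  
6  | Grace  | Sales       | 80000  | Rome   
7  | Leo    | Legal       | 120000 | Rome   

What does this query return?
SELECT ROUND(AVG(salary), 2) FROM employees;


SUM(salary) = 570000
COUNT = 7
ROUND(AVG, 2) = ROUND(570000 / 7, 2) = 81428.57

81428.57


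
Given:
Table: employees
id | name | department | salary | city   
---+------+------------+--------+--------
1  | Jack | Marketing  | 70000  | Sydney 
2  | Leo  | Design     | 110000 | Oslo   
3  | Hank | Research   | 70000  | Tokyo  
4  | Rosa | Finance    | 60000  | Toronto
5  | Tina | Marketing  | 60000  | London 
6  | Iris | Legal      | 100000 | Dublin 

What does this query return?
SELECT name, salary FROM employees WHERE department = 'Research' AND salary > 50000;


Filtering: department = 'Research' AND salary > 50000
Matching: 1 rows

1 rows:
Hank, 70000


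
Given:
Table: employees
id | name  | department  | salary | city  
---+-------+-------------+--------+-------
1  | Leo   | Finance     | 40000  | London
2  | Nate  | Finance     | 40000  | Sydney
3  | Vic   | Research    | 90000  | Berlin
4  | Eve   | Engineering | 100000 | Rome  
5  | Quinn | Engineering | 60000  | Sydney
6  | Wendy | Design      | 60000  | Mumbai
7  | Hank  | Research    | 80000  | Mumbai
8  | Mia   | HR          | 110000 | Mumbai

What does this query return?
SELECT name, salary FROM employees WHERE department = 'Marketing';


Filtering: department = 'Marketing'
Matching rows: 0

Empty result set (0 rows)


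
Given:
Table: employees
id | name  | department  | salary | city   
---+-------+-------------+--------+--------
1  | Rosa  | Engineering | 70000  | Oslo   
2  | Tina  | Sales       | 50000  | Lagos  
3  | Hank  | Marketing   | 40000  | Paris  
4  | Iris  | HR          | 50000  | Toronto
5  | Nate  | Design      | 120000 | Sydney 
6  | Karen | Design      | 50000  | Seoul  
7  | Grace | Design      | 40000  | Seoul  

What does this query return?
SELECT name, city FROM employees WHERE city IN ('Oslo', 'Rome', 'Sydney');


Filtering: city IN ('Oslo', 'Rome', 'Sydney')
Matching: 2 rows

2 rows:
Rosa, Oslo
Nate, Sydney


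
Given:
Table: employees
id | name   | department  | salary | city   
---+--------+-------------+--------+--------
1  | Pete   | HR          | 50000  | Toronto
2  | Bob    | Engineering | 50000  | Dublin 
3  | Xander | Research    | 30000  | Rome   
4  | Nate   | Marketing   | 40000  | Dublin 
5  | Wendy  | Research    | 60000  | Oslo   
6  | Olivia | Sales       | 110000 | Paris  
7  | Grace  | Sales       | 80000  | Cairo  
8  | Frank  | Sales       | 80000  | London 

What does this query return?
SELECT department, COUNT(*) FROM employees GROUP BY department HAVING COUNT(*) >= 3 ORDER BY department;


Groups with count >= 3:
  Sales: 3 -> PASS
  Engineering: 1 -> filtered out
  HR: 1 -> filtered out
  Marketing: 1 -> filtered out
  Research: 2 -> filtered out


1 groups:
Sales, 3


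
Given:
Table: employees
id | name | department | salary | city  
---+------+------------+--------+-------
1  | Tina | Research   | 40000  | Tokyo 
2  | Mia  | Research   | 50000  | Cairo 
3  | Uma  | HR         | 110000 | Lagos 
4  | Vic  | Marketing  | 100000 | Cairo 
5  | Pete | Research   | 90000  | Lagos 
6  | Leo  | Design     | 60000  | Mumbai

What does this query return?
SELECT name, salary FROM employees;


Projecting columns: name, salary

6 rows:
Tina, 40000
Mia, 50000
Uma, 110000
Vic, 100000
Pete, 90000
Leo, 60000


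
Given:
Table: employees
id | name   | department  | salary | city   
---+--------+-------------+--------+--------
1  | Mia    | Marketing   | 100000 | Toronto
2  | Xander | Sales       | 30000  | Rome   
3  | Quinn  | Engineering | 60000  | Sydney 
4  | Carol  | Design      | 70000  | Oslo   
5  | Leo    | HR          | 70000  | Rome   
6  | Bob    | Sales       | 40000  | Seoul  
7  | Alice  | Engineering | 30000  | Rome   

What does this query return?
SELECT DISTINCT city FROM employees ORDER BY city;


All 'city' values (row order): Toronto, Rome, Sydney, Oslo, Rome, Seoul, Rome
Removing duplicates leaves 5 unique value(s).

5 values:
Oslo
Rome
Seoul
Sydney
Toronto


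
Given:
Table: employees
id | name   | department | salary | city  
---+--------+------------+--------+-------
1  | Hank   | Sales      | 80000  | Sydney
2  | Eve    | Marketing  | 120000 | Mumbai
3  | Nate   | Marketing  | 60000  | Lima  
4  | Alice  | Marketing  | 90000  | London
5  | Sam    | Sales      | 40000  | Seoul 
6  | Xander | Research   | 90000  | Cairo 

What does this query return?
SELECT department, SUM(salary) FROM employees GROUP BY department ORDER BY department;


Summing salary within each department:
  Marketing: 120000 + 60000 + 90000 = 270000
  Research: 90000 = 90000
  Sales: 80000 + 40000 = 120000


3 groups:
Marketing, 270000
Research, 90000
Sales, 120000


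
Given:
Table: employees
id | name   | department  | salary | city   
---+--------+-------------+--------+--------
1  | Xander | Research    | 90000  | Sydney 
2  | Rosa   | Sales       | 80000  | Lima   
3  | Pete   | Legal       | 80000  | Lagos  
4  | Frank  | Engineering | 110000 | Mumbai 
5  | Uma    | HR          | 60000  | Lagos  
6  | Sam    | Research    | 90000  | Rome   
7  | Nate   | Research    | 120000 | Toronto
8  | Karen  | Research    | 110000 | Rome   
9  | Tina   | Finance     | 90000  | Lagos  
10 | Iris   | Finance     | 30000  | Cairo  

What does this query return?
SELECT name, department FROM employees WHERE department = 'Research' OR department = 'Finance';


Filtering: department = 'Research' OR 'Finance'
Matching: 6 rows

6 rows:
Xander, Research
Sam, Research
Nate, Research
Karen, Research
Tina, Finance
Iris, Finance


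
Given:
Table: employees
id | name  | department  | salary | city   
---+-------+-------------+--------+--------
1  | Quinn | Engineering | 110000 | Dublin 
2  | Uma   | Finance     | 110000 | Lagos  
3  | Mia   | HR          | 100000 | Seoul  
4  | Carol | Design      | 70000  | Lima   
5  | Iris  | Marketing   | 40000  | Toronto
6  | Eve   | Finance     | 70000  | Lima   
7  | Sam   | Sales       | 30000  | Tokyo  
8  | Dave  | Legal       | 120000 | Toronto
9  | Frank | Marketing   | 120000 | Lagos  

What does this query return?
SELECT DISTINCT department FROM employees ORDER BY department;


All 'department' values (row order): Engineering, Finance, HR, Design, Marketing, Finance, Sales, Legal, Marketing
Removing duplicates leaves 7 unique value(s).

7 values:
Design
Engineering
Finance
HR
Legal
Marketing
Sales


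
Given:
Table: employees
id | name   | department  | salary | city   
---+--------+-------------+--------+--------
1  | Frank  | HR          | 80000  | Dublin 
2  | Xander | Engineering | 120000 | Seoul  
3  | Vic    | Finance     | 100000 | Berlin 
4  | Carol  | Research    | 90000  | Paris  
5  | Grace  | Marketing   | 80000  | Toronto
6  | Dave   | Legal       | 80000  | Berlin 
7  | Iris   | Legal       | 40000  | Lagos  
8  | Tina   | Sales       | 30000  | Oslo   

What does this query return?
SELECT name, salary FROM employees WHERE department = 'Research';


Filtering: department = 'Research'
Matching rows: 1

1 rows:
Carol, 90000


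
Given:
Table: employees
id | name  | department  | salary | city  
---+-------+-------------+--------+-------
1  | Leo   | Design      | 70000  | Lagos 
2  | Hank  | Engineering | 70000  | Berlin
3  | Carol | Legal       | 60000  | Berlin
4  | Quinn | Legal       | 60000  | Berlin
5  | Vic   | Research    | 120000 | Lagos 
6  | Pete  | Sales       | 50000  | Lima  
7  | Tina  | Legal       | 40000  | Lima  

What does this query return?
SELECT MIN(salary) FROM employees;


Salaries: 70000, 70000, 60000, 60000, 120000, 50000, 40000
MIN = 40000

40000


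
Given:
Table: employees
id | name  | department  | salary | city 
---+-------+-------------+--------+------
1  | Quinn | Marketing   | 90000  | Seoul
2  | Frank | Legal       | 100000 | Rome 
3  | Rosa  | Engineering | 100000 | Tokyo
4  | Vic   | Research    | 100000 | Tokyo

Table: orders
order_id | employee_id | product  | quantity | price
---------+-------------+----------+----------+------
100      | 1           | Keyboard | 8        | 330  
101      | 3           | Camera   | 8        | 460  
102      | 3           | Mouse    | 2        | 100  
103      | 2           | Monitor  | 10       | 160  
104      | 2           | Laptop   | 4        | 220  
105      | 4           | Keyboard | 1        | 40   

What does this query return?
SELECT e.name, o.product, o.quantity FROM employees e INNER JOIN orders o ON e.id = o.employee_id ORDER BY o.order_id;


Joining employees.id = orders.employee_id:
  employee Quinn (id=1) -> order Keyboard
  employee Rosa (id=3) -> order Camera
  employee Rosa (id=3) -> order Mouse
  employee Frank (id=2) -> order Monitor
  employee Frank (id=2) -> order Laptop
  employee Vic (id=4) -> order Keyboard


6 rows:
Quinn, Keyboard, 8
Rosa, Camera, 8
Rosa, Mouse, 2
Frank, Monitor, 10
Frank, Laptop, 4
Vic, Keyboard, 1


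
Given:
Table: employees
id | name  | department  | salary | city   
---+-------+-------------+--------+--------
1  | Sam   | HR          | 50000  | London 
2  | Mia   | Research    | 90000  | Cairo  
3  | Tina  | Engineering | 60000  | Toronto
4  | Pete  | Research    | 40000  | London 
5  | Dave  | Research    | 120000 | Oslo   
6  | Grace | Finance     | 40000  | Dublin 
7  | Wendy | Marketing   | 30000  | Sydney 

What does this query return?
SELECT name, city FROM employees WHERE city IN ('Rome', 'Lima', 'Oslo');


Filtering: city IN ('Rome', 'Lima', 'Oslo')
Matching: 1 rows

1 rows:
Dave, Oslo


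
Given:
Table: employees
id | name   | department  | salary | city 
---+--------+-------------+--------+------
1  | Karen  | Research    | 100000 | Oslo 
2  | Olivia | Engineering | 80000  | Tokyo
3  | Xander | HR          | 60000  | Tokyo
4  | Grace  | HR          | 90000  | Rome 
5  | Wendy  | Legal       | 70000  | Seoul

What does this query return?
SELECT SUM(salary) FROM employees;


SUM(salary) = 100000 + 80000 + 60000 + 90000 + 70000 = 400000

400000


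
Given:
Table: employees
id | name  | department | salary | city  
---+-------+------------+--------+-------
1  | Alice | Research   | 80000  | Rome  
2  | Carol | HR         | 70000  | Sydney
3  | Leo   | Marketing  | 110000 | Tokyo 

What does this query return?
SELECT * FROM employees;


SELECT * returns all 3 rows with all columns

3 rows:
1, Alice, Research, 80000, Rome
2, Carol, HR, 70000, Sydney
3, Leo, Marketing, 110000, Tokyo


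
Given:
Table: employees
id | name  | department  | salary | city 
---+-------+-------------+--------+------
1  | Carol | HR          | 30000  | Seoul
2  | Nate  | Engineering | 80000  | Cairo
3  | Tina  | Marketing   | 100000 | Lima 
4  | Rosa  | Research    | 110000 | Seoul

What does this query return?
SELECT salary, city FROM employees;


Projecting columns: salary, city

4 rows:
30000, Seoul
80000, Cairo
100000, Lima
110000, Seoul


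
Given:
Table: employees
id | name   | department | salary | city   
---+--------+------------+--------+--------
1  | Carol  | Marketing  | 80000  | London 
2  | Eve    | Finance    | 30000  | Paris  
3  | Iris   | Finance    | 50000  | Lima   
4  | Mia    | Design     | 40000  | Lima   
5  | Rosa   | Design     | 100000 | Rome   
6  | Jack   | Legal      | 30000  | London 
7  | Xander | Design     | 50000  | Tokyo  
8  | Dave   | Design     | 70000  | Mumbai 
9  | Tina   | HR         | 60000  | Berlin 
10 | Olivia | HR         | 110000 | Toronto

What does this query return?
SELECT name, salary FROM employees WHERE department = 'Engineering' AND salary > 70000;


Filtering: department = 'Engineering' AND salary > 70000
Matching: 0 rows

Empty result set (0 rows)


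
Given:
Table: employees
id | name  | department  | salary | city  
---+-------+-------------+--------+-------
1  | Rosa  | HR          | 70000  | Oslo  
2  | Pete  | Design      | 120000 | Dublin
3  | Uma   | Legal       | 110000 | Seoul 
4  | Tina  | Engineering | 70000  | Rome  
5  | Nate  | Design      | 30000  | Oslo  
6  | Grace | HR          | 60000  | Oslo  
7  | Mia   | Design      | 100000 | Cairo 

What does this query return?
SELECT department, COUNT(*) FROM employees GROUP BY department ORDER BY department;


Assigning each row to its department group:
  Rosa -> HR
  Pete -> Design
  Uma -> Legal
  Tina -> Engineering
  Nate -> Design
  Grace -> HR
  Mia -> Design


4 groups:
Design, 3
Engineering, 1
HR, 2
Legal, 1


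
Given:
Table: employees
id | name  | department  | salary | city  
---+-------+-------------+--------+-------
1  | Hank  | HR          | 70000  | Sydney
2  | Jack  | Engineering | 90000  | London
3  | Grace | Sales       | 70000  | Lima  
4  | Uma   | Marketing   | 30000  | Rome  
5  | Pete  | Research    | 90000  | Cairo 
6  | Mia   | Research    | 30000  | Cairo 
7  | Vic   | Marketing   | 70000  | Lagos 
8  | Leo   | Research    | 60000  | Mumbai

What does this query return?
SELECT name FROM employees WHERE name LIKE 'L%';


LIKE 'L%' matches names starting with 'L'
Matching: 1

1 rows:
Leo


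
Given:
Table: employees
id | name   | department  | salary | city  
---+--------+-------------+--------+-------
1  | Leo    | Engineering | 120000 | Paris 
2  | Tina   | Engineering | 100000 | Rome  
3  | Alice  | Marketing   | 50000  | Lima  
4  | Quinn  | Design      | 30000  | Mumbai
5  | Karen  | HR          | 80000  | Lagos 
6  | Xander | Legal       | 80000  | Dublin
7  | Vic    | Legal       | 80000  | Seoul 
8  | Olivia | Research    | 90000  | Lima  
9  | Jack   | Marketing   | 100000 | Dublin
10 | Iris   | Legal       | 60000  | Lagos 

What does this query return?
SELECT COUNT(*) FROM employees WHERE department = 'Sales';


Counting rows where department = 'Sales'


0


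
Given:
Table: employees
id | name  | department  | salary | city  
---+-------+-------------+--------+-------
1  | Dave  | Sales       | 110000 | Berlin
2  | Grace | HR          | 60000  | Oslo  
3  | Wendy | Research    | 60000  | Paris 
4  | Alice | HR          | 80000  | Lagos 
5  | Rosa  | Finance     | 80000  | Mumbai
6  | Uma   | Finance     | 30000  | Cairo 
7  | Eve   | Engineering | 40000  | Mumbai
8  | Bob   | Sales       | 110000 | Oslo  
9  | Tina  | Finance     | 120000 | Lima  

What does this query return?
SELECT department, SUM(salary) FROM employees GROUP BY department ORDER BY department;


Summing salary within each department:
  Engineering: 40000 = 40000
  Finance: 80000 + 30000 + 120000 = 230000
  HR: 60000 + 80000 = 140000
  Research: 60000 = 60000
  Sales: 110000 + 110000 = 220000


5 groups:
Engineering, 40000
Finance, 230000
HR, 140000
Research, 60000
Sales, 220000


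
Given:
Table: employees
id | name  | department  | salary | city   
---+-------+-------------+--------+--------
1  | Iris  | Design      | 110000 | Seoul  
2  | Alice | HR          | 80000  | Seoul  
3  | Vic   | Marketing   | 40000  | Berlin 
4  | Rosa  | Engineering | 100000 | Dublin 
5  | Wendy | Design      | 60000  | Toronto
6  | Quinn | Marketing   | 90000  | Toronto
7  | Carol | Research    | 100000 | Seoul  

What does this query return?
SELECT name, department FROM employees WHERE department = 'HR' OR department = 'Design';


Filtering: department = 'HR' OR 'Design'
Matching: 3 rows

3 rows:
Iris, Design
Alice, HR
Wendy, Design


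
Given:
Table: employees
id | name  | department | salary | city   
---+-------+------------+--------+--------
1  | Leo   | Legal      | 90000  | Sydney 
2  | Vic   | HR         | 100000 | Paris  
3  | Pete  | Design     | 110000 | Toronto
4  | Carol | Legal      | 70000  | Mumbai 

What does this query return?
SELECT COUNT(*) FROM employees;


COUNT(*) counts all rows

4


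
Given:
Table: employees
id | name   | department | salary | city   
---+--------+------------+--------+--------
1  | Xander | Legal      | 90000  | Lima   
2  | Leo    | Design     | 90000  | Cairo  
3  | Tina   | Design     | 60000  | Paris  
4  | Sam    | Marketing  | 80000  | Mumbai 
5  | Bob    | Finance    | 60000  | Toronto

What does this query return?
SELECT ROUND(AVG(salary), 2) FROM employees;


SUM(salary) = 380000
COUNT = 5
ROUND(AVG, 2) = ROUND(380000 / 5, 2) = 76000.0

76000.0


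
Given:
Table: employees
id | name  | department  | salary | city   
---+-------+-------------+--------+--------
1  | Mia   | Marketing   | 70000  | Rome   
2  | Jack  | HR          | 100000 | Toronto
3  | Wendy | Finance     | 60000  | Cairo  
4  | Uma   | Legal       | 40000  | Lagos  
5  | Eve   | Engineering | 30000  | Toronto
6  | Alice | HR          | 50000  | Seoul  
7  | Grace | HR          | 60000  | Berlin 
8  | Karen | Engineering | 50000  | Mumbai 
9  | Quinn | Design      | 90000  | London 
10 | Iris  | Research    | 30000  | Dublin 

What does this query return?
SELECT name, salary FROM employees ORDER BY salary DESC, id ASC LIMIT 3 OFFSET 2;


Sort by salary DESC (id ASC tiebreak), then skip 2 and take 3
Rows 3 through 5

3 rows:
Mia, 70000
Wendy, 60000
Grace, 60000


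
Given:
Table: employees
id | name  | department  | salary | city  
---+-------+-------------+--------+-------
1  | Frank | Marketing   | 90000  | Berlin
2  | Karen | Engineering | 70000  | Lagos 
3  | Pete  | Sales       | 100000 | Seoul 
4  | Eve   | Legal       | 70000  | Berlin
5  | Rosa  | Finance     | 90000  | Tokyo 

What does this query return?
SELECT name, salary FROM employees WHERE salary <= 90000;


Filtering: salary <= 90000
Matching: 4 rows

4 rows:
Frank, 90000
Karen, 70000
Eve, 70000
Rosa, 90000


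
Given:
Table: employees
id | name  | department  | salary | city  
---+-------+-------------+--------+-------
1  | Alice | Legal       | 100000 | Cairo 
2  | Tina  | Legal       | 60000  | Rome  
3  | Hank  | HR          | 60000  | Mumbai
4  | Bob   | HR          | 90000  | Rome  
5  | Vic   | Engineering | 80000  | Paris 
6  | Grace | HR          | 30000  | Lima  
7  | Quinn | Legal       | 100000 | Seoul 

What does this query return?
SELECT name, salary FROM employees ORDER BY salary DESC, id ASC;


Sorting by salary DESC, then id ASC for ties

7 rows:
Alice, 100000
Quinn, 100000
Bob, 90000
Vic, 80000
Tina, 60000
Hank, 60000
Grace, 30000


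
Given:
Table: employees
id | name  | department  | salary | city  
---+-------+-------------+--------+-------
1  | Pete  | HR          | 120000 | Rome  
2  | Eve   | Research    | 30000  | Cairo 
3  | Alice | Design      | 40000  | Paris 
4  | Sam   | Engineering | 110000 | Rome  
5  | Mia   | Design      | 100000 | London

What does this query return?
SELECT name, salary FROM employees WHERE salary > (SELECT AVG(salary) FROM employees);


Subquery: AVG(salary) = 80000.0
Filtering: salary > 80000.0
  Pete (120000) -> MATCH
  Sam (110000) -> MATCH
  Mia (100000) -> MATCH


3 rows:
Pete, 120000
Sam, 110000
Mia, 100000


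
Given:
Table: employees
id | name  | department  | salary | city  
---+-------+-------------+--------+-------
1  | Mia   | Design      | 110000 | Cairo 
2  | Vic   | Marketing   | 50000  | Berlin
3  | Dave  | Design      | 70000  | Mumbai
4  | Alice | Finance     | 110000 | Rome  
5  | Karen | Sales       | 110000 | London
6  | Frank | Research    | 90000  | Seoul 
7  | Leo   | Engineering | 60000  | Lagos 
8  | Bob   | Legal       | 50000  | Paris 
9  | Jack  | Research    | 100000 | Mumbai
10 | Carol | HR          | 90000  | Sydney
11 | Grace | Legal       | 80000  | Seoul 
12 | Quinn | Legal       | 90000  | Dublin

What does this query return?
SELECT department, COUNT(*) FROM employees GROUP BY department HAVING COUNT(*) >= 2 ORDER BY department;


Groups with count >= 2:
  Design: 2 -> PASS
  Legal: 3 -> PASS
  Research: 2 -> PASS
  Engineering: 1 -> filtered out
  Finance: 1 -> filtered out
  HR: 1 -> filtered out
  Marketing: 1 -> filtered out
  Sales: 1 -> filtered out


3 groups:
Design, 2
Legal, 3
Research, 2


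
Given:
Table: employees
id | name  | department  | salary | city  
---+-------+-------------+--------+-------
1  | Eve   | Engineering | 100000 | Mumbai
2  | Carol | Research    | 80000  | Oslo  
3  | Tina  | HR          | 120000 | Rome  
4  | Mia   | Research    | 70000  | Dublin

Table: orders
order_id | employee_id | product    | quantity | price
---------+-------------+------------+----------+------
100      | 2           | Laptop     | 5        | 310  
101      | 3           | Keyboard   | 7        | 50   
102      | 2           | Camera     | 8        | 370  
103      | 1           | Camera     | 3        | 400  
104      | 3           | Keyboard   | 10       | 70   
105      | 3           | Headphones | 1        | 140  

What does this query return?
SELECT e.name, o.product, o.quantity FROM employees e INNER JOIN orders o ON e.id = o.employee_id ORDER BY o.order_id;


Joining employees.id = orders.employee_id:
  employee Carol (id=2) -> order Laptop
  employee Tina (id=3) -> order Keyboard
  employee Carol (id=2) -> order Camera
  employee Eve (id=1) -> order Camera
  employee Tina (id=3) -> order Keyboard
  employee Tina (id=3) -> order Headphones


6 rows:
Carol, Laptop, 5
Tina, Keyboard, 7
Carol, Camera, 8
Eve, Camera, 3
Tina, Keyboard, 10
Tina, Headphones, 1


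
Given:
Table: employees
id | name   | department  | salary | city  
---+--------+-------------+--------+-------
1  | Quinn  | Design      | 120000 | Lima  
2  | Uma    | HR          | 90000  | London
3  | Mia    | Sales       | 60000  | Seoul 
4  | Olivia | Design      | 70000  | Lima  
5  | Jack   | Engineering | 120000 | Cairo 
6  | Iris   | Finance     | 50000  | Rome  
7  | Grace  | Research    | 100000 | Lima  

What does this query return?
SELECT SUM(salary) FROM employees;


SUM(salary) = 120000 + 90000 + 60000 + 70000 + 120000 + 50000 + 100000 = 610000

610000


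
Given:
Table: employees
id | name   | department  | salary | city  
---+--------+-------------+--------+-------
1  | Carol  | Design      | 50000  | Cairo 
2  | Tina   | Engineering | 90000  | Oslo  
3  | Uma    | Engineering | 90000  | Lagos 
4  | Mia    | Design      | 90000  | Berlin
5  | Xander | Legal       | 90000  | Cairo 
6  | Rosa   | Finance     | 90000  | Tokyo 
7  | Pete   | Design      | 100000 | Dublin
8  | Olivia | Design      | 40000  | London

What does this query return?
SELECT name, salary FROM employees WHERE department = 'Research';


Filtering: department = 'Research'
Matching rows: 0

Empty result set (0 rows)


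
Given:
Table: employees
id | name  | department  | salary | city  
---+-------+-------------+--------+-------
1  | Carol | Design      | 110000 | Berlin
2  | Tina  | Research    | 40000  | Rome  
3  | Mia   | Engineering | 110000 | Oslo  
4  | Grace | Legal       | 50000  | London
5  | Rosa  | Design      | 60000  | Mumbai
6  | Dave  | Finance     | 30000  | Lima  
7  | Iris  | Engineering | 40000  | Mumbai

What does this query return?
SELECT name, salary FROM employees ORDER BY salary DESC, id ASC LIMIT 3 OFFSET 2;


Sort by salary DESC (id ASC tiebreak), then skip 2 and take 3
Rows 3 through 5

3 rows:
Rosa, 60000
Grace, 50000
Tina, 40000


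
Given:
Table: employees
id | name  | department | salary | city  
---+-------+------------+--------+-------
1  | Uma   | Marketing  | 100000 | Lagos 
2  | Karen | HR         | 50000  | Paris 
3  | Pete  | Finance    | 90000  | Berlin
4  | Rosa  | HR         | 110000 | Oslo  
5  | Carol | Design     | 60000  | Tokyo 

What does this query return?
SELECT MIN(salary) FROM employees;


Salaries: 100000, 50000, 90000, 110000, 60000
MIN = 50000

50000


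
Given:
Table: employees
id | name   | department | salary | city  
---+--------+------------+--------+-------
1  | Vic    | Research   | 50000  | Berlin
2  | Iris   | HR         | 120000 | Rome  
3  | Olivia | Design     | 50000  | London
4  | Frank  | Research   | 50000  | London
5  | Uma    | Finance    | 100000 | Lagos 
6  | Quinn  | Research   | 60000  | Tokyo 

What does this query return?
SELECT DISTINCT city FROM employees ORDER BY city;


All 'city' values (row order): Berlin, Rome, London, London, Lagos, Tokyo
Removing duplicates leaves 5 unique value(s).

5 values:
Berlin
Lagos
London
Rome
Tokyo


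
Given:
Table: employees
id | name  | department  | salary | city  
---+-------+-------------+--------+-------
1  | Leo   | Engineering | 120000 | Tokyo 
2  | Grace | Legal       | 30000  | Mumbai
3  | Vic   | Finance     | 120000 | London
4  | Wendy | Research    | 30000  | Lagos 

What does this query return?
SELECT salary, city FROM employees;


Projecting columns: salary, city

4 rows:
120000, Tokyo
30000, Mumbai
120000, London
30000, Lagos


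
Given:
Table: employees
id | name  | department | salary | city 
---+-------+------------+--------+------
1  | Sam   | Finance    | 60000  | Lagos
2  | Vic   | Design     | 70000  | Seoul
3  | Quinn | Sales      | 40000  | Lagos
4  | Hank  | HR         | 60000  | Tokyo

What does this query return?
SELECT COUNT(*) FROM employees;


COUNT(*) counts all rows

4


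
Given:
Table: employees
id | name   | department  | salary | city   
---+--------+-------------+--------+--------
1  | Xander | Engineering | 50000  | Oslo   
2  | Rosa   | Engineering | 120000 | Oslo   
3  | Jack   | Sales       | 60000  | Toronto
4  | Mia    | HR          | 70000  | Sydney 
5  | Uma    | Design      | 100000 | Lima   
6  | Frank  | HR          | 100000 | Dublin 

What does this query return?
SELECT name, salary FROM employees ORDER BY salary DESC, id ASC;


Sorting by salary DESC, then id ASC for ties

6 rows:
Rosa, 120000
Uma, 100000
Frank, 100000
Mia, 70000
Jack, 60000
Xander, 50000


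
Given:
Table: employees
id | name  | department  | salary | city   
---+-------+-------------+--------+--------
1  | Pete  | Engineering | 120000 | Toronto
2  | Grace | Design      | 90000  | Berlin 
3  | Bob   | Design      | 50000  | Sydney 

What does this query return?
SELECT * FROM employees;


SELECT * returns all 3 rows with all columns

3 rows:
1, Pete, Engineering, 120000, Toronto
2, Grace, Design, 90000, Berlin
3, Bob, Design, 50000, Sydney


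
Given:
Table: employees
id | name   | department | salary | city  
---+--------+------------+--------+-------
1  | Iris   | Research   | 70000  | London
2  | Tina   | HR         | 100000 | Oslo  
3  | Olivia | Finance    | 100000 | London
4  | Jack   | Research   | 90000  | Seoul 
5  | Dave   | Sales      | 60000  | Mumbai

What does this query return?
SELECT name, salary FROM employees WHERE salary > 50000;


Filtering: salary > 50000
Matching: 5 rows

5 rows:
Iris, 70000
Tina, 100000
Olivia, 100000
Jack, 90000
Dave, 60000


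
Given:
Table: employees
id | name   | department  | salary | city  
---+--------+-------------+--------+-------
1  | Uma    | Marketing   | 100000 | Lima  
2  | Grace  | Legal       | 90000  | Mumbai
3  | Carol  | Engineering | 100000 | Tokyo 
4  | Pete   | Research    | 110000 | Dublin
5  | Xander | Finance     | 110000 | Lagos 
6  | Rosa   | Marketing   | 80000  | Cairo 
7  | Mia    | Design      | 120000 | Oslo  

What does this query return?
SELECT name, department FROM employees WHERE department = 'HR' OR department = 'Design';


Filtering: department = 'HR' OR 'Design'
Matching: 1 rows

1 rows:
Mia, Design


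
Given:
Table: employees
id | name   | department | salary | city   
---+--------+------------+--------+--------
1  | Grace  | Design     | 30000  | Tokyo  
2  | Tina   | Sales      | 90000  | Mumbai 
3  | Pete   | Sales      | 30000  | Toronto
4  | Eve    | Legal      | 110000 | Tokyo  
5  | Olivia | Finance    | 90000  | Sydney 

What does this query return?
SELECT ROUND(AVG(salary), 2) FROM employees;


SUM(salary) = 350000
COUNT = 5
ROUND(AVG, 2) = ROUND(350000 / 5, 2) = 70000.0

70000.0


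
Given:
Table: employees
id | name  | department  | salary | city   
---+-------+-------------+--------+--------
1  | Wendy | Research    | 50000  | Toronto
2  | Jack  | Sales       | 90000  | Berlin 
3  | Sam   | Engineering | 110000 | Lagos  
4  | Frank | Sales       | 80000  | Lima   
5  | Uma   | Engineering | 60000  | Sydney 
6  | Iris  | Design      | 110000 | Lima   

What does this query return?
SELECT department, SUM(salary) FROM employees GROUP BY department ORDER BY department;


Summing salary within each department:
  Design: 110000 = 110000
  Engineering: 110000 + 60000 = 170000
  Research: 50000 = 50000
  Sales: 90000 + 80000 = 170000


4 groups:
Design, 110000
Engineering, 170000
Research, 50000
Sales, 170000


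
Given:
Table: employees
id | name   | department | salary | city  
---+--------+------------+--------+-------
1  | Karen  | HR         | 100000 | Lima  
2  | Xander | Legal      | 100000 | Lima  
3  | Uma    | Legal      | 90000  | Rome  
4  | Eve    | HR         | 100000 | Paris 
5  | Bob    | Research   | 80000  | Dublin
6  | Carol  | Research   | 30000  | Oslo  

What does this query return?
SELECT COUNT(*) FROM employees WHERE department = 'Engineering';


Counting rows where department = 'Engineering'


0


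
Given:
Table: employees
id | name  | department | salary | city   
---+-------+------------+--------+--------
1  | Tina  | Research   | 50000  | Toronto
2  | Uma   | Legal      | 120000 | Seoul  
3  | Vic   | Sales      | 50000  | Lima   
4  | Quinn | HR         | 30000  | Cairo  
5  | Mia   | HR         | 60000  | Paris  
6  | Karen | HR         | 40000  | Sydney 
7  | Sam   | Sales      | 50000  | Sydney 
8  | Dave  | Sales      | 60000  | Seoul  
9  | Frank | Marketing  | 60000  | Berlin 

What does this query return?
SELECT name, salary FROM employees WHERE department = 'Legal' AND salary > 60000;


Filtering: department = 'Legal' AND salary > 60000
Matching: 1 rows

1 rows:
Uma, 120000


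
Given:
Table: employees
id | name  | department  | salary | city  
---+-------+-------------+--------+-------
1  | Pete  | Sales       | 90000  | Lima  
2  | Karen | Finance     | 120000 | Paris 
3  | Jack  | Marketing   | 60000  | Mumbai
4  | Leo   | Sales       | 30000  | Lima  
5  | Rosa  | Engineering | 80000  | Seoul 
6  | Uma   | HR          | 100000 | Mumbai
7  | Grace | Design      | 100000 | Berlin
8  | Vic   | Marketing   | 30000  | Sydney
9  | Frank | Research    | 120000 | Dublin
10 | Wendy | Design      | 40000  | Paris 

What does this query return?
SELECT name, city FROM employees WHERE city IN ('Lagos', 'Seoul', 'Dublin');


Filtering: city IN ('Lagos', 'Seoul', 'Dublin')
Matching: 2 rows

2 rows:
Rosa, Seoul
Frank, Dublin


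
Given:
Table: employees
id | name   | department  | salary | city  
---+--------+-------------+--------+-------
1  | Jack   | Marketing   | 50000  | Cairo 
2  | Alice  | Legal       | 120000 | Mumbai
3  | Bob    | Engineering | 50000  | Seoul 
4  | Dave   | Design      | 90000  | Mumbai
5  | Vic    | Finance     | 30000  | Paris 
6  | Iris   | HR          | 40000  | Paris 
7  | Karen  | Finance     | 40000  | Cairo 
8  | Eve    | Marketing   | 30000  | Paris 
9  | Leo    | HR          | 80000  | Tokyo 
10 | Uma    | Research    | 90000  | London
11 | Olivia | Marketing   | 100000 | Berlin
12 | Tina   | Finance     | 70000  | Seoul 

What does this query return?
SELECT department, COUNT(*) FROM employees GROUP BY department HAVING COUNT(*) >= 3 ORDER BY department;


Groups with count >= 3:
  Finance: 3 -> PASS
  Marketing: 3 -> PASS
  Design: 1 -> filtered out
  Engineering: 1 -> filtered out
  HR: 2 -> filtered out
  Legal: 1 -> filtered out
  Research: 1 -> filtered out


2 groups:
Finance, 3
Marketing, 3


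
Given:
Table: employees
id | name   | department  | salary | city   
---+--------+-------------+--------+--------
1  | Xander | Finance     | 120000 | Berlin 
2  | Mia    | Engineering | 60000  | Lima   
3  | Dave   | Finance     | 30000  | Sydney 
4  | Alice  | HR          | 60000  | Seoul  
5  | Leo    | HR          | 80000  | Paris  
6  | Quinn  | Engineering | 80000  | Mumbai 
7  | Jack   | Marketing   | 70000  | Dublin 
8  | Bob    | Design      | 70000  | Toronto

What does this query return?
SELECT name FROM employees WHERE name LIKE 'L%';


LIKE 'L%' matches names starting with 'L'
Matching: 1

1 rows:
Leo


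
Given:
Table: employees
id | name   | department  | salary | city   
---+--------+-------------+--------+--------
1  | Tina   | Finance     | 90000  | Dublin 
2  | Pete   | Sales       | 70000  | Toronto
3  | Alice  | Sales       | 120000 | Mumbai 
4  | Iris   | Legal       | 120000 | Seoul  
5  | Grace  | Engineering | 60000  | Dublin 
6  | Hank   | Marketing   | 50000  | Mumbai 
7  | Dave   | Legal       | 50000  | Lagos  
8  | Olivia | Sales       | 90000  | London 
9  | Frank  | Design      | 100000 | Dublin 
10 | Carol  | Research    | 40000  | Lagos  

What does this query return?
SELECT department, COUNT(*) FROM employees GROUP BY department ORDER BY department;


Assigning each row to its department group:
  Tina -> Finance
  Pete -> Sales
  Alice -> Sales
  Iris -> Legal
  Grace -> Engineering
  Hank -> Marketing
  Dave -> Legal
  Olivia -> Sales
  Frank -> Design
  Carol -> Research


7 groups:
Design, 1
Engineering, 1
Finance, 1
Legal, 2
Marketing, 1
Research, 1
Sales, 3


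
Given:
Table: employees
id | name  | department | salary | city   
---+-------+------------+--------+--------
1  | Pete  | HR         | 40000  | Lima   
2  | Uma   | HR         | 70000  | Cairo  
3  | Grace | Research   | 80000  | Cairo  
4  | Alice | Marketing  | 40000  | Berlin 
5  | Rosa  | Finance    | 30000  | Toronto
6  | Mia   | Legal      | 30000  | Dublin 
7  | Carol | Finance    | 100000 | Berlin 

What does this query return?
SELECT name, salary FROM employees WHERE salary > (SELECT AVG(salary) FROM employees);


Subquery: AVG(salary) = 55714.29
Filtering: salary > 55714.29
  Uma (70000) -> MATCH
  Grace (80000) -> MATCH
  Carol (100000) -> MATCH


3 rows:
Uma, 70000
Grace, 80000
Carol, 100000


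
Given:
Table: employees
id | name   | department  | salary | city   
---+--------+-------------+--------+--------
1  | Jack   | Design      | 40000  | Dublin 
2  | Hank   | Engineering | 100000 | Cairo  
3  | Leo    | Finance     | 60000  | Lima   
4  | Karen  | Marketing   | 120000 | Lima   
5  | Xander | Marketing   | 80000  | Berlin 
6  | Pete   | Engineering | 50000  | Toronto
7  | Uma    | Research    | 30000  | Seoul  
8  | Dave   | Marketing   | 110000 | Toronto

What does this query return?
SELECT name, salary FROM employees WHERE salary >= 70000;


Filtering: salary >= 70000
Matching: 4 rows

4 rows:
Hank, 100000
Karen, 120000
Xander, 80000
Dave, 110000


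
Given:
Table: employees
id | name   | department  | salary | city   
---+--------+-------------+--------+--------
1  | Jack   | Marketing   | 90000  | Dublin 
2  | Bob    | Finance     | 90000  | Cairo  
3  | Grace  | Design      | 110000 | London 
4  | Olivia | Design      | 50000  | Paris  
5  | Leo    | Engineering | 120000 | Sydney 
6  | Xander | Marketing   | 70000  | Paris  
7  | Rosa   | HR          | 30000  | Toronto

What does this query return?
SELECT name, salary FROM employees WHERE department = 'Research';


Filtering: department = 'Research'
Matching rows: 0

Empty result set (0 rows)


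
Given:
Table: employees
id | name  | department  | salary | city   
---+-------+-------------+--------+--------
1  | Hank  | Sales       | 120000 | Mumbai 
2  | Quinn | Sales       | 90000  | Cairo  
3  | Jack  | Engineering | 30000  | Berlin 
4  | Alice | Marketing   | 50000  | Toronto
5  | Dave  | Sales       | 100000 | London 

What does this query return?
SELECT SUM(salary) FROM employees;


SUM(salary) = 120000 + 90000 + 30000 + 50000 + 100000 = 390000

390000


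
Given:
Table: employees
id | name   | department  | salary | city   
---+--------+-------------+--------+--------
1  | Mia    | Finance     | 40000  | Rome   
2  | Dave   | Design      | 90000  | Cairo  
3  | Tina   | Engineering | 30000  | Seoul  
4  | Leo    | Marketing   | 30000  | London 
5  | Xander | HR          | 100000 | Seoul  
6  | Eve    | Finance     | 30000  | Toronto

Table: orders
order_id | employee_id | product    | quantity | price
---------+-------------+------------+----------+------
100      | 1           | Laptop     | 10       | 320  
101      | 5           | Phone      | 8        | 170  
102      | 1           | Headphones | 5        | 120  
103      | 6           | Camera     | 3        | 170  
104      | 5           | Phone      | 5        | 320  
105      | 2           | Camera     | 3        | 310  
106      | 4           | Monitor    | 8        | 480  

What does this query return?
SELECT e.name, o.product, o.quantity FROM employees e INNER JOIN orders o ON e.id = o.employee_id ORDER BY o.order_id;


Joining employees.id = orders.employee_id:
  employee Mia (id=1) -> order Laptop
  employee Xander (id=5) -> order Phone
  employee Mia (id=1) -> order Headphones
  employee Eve (id=6) -> order Camera
  employee Xander (id=5) -> order Phone
  employee Dave (id=2) -> order Camera
  employee Leo (id=4) -> order Monitor


7 rows:
Mia, Laptop, 10
Xander, Phone, 8
Mia, Headphones, 5
Eve, Camera, 3
Xander, Phone, 5
Dave, Camera, 3
Leo, Monitor, 8


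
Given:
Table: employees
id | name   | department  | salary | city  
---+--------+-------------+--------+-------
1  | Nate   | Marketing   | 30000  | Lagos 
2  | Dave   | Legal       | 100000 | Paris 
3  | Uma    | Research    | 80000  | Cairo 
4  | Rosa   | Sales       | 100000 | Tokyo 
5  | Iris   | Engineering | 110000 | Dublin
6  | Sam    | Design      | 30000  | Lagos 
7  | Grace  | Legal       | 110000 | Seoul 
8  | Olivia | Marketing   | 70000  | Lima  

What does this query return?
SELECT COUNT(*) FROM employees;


COUNT(*) counts all rows

8


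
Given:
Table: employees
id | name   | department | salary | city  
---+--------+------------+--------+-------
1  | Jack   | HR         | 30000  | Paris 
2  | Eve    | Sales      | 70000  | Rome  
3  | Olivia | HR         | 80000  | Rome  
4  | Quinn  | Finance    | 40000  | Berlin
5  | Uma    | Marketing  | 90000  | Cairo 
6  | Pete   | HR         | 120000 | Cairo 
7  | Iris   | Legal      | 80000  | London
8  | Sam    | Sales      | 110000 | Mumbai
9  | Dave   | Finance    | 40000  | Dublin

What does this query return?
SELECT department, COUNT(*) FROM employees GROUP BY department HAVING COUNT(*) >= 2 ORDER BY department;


Groups with count >= 2:
  Finance: 2 -> PASS
  HR: 3 -> PASS
  Sales: 2 -> PASS
  Legal: 1 -> filtered out
  Marketing: 1 -> filtered out


3 groups:
Finance, 2
HR, 3
Sales, 2


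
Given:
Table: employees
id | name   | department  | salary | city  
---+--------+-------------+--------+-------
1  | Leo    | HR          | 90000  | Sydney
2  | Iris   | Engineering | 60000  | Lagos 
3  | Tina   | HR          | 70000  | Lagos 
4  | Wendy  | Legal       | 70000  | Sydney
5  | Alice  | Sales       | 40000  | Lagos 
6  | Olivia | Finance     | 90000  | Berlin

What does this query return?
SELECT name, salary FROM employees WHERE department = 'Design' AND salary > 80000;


Filtering: department = 'Design' AND salary > 80000
Matching: 0 rows

Empty result set (0 rows)
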